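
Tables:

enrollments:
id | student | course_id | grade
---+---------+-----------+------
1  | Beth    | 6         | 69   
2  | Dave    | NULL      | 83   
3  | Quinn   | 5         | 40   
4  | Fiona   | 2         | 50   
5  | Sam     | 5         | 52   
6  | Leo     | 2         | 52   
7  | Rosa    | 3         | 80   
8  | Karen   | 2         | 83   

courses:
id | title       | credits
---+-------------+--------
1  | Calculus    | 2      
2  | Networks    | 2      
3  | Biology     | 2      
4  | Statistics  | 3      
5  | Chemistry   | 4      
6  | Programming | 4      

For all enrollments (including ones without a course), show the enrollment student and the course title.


LEFT JOIN keeps every row from enrollments (the left table); where course_id has no match in courses, the course columns become NULL. Walk through each enrollment:
  - enrollment 1 (Beth): course_id=6 -> matches Programming
  - enrollment 2 (Dave): course_id=NULL, no match -> kept with NULL
  - enrollment 3 (Quinn): course_id=5 -> matches Chemistry
  - enrollment 4 (Fiona): course_id=2 -> matches Networks
  - enrollment 5 (Sam): course_id=5 -> matches Chemistry
  - enrollment 6 (Leo): course_id=2 -> matches Networks
  - enrollment 7 (Rosa): course_id=3 -> matches Biology
  - enrollment 8 (Karen): course_id=2 -> matches Networks
All 8 rows appear; 1 has NULL course.

SQL:
SELECT a.student, b.title AS course
FROM enrollments a
LEFT JOIN courses b ON a.course_id = b.id

Result:
student | course     
--------+------------
Beth    | Programming
Dave    | NULL       
Quinn   | Chemistry  
Fiona   | Networks   
Sam     | Chemistry  
Leo     | Networks   
Rosa    | Biology    
Karen   | Networks   


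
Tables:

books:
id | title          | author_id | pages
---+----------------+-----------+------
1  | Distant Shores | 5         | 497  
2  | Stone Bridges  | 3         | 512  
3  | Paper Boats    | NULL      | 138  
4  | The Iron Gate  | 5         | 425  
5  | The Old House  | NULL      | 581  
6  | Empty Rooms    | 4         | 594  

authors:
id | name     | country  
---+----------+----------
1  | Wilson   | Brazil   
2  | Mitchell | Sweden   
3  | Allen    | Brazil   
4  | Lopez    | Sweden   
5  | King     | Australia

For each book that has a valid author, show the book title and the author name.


INNER JOIN keeps only books rows whose author_id matches an id in authors. Walk through each book:
  - book 1 (Distant Shores): author_id=5 -> matches King
  - book 2 (Stone Bridges): author_id=3 -> matches Allen
  - book 3 (Paper Boats): author_id=NULL, no match -> dropped
  - book 4 (The Iron Gate): author_id=5 -> matches King
  - book 5 (The Old House): author_id=NULL, no match -> dropped
  - book 6 (Empty Rooms): author_id=4 -> matches Lopez
So 2 of 6 rows are dropped.

SQL:
SELECT a.title, b.name AS author
FROM books a
INNER JOIN authors b ON a.author_id = b.id

Result:
title          | author
---------------+-------
Distant Shores | King  
Stone Bridges  | Allen 
The Iron Gate  | King  
Empty Rooms    | Lopez 


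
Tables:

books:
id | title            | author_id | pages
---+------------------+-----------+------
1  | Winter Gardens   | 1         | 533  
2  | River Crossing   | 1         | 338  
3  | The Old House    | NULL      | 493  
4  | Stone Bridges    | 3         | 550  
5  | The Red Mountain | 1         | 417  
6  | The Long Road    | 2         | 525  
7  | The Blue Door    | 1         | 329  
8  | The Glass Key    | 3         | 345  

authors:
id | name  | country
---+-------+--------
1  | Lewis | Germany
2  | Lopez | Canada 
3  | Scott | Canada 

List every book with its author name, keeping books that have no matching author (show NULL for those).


LEFT JOIN keeps every row from books (the left table); where author_id has no match in authors, the author columns become NULL. Walk through each book:
  - book 1 (Winter Gardens): author_id=1 -> matches Lewis
  - book 2 (River Crossing): author_id=1 -> matches Lewis
  - book 3 (The Old House): author_id=NULL, no match -> kept with NULL
  - book 4 (Stone Bridges): author_id=3 -> matches Scott
  - book 5 (The Red Mountain): author_id=1 -> matches Lewis
  - book 6 (The Long Road): author_id=2 -> matches Lopez
  - book 7 (The Blue Door): author_id=1 -> matches Lewis
  - book 8 (The Glass Key): author_id=3 -> matches Scott
All 8 rows appear; 1 has NULL author.

SQL:
SELECT a.title, b.name AS author
FROM books a
LEFT JOIN authors b ON a.author_id = b.id

Result:
title            | author
-----------------+-------
Winter Gardens   | Lewis 
River Crossing   | Lewis 
The Old House    | NULL  
Stone Bridges    | Scott 
The Red Mountain | Lewis 
The Long Road    | Lopez 
The Blue Door    | Lewis 
The Glass Key    | Scott 


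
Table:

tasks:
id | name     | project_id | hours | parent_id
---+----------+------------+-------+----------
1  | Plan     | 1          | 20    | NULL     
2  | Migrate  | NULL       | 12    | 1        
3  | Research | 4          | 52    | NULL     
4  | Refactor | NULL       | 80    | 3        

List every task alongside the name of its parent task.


This is a self-join: tasks is joined to a second copy of itself, matching each row's parent_id to another row's id. Use LEFT JOIN so rows with parent_id=NULL are kept.
  - task 1 (Plan): parent_id=NULL -> NULL
  - task 2 (Migrate): parent_id=1 -> Plan
  - task 3 (Research): parent_id=NULL -> NULL
  - task 4 (Refactor): parent_id=3 -> Research

SQL:
SELECT a.name AS item, b.name AS parent
FROM tasks a
LEFT JOIN tasks b ON a.parent_id = b.id

Result:
item     | parent  
---------+---------
Plan     | NULL    
Migrate  | Plan    
Research | NULL    
Refactor | Research


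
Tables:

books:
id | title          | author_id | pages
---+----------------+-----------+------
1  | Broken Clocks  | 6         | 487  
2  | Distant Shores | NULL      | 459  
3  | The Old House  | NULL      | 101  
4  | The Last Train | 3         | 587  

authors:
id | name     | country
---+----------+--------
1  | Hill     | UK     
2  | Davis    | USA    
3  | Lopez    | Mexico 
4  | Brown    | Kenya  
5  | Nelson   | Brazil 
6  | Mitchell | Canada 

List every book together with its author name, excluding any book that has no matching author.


INNER JOIN keeps only books rows whose author_id matches an id in authors. Walk through each book:
  - book 1 (Broken Clocks): author_id=6 -> matches Mitchell
  - book 2 (Distant Shores): author_id=NULL, no match -> dropped
  - book 3 (The Old House): author_id=NULL, no match -> dropped
  - book 4 (The Last Train): author_id=3 -> matches Lopez
So 2 of 4 rows are dropped.

SQL:
SELECT a.title, b.name AS author
FROM books a
INNER JOIN authors b ON a.author_id = b.id

Result:
title          | author  
---------------+---------
Broken Clocks  | Mitchell
The Last Train | Lopez   


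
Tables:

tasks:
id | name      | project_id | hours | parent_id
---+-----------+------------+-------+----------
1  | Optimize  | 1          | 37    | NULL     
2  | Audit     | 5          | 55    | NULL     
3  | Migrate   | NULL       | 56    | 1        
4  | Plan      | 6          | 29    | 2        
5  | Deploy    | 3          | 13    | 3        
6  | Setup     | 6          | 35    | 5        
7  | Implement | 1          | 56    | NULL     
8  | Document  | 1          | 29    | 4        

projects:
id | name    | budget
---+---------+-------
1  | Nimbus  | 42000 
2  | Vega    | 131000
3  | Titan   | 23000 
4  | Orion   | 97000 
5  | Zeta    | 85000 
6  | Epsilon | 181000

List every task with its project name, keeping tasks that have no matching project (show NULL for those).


LEFT JOIN keeps every row from tasks (the left table); where project_id has no match in projects, the project columns become NULL. Walk through each task:
  - task 1 (Optimize): project_id=1 -> matches Nimbus
  - task 2 (Audit): project_id=5 -> matches Zeta
  - task 3 (Migrate): project_id=NULL, no match -> kept with NULL
  - task 4 (Plan): project_id=6 -> matches Epsilon
  - task 5 (Deploy): project_id=3 -> matches Titan
  - task 6 (Setup): project_id=6 -> matches Epsilon
  - task 7 (Implement): project_id=1 -> matches Nimbus
  - task 8 (Document): project_id=1 -> matches Nimbus
All 8 rows appear; 1 has NULL project.

SQL:
SELECT a.name, b.name AS project
FROM tasks a
LEFT JOIN projects b ON a.project_id = b.id

Result:
name      | project
----------+--------
Optimize  | Nimbus 
Audit     | Zeta   
Migrate   | NULL   
Plan      | Epsilon
Deploy    | Titan  
Setup     | Epsilon
Implement | Nimbus 
Document  | Nimbus 


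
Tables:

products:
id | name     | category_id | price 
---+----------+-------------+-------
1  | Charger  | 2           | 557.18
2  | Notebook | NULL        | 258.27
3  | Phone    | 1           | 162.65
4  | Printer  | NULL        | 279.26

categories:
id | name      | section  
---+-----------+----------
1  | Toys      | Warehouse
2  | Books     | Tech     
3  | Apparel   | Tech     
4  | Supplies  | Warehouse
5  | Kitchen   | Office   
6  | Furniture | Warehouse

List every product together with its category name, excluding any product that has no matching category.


INNER JOIN keeps only products rows whose category_id matches an id in categories. Walk through each product:
  - product 1 (Charger): category_id=2 -> matches Books
  - product 2 (Notebook): category_id=NULL, no match -> dropped
  - product 3 (Phone): category_id=1 -> matches Toys
  - product 4 (Printer): category_id=NULL, no match -> dropped
So 2 of 4 rows are dropped.

SQL:
SELECT a.name, b.name AS category
FROM products a
INNER JOIN categories b ON a.category_id = b.id

Result:
name    | category
--------+---------
Charger | Books   
Phone   | Toys    


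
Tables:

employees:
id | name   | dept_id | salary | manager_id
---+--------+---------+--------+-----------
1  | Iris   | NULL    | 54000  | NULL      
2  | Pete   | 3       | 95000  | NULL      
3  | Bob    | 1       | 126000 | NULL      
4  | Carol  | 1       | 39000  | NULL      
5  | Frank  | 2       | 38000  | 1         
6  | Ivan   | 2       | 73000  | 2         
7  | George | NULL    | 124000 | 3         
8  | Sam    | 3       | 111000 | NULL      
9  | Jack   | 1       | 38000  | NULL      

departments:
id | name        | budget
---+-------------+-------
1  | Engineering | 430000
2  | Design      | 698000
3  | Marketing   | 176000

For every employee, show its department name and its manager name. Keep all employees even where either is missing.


Two LEFT JOINs from the same base table employees: one to departments via dept_id, one to employees itself via manager_id. Both are LEFT so every employee is preserved.
Match against departments:
  - employee 1 (Iris): dept_id=NULL, no match -> kept with NULL
  - employee 2 (Pete): dept_id=3 -> matches Marketing
  - employee 3 (Bob): dept_id=1 -> matches Engineering
  - employee 4 (Carol): dept_id=1 -> matches Engineering
  - employee 5 (Frank): dept_id=2 -> matches Design
  - employee 6 (Ivan): dept_id=2 -> matches Design
  - employee 7 (George): dept_id=NULL, no match -> kept with NULL
  - employee 8 (Sam): dept_id=3 -> matches Marketing
  - employee 9 (Jack): dept_id=1 -> matches Engineering
Match against employees (self):
  - employee 1 (Iris): manager_id=NULL -> NULL
  - employee 2 (Pete): manager_id=NULL -> NULL
  - employee 3 (Bob): manager_id=NULL -> NULL
  - employee 4 (Carol): manager_id=NULL -> NULL
  - employee 5 (Frank): manager_id=1 -> Iris
  - employee 6 (Ivan): manager_id=2 -> Pete
  - employee 7 (George): manager_id=3 -> Bob
  - employee 8 (Sam): manager_id=NULL -> NULL
  - employee 9 (Jack): manager_id=NULL -> NULL

SQL:
SELECT a.name, b.name AS department, c.name AS manager
FROM employees a
LEFT JOIN departments b ON a.dept_id = b.id
LEFT JOIN employees c ON a.manager_id = c.id

Result:
name   | department  | manager
-------+-------------+--------
Iris   | NULL        | NULL   
Pete   | Marketing   | NULL   
Bob    | Engineering | NULL   
Carol  | Engineering | NULL   
Frank  | Design      | Iris   
Ivan   | Design      | Pete   
George | NULL        | Bob    
Sam    | Marketing   | NULL   
Jack   | Engineering | NULL   


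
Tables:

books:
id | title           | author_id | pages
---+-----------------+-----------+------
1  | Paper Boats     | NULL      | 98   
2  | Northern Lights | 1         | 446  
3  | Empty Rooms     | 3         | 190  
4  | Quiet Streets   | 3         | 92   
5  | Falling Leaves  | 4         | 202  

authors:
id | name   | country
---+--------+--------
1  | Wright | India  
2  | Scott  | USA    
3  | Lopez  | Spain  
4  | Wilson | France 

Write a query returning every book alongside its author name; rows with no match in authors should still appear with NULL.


LEFT JOIN keeps every row from books (the left table); where author_id has no match in authors, the author columns become NULL. Walk through each book:
  - book 1 (Paper Boats): author_id=NULL, no match -> kept with NULL
  - book 2 (Northern Lights): author_id=1 -> matches Wright
  - book 3 (Empty Rooms): author_id=3 -> matches Lopez
  - book 4 (Quiet Streets): author_id=3 -> matches Lopez
  - book 5 (Falling Leaves): author_id=4 -> matches Wilson
All 5 rows appear; 1 has NULL author.

SQL:
SELECT a.title, b.name AS author
FROM books a
LEFT JOIN authors b ON a.author_id = b.id

Result:
title           | author
----------------+-------
Paper Boats     | NULL  
Northern Lights | Wright
Empty Rooms     | Lopez 
Quiet Streets   | Lopez 
Falling Leaves  | Wilson


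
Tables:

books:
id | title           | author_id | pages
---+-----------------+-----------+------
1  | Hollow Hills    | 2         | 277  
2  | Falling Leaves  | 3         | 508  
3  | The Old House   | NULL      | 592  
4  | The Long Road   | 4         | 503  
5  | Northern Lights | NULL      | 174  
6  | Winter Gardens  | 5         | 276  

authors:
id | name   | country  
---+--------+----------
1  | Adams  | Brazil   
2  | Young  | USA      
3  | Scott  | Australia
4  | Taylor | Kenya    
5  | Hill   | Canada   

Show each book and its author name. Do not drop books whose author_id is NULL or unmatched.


LEFT JOIN keeps every row from books (the left table); where author_id has no match in authors, the author columns become NULL. Walk through each book:
  - book 1 (Hollow Hills): author_id=2 -> matches Young
  - book 2 (Falling Leaves): author_id=3 -> matches Scott
  - book 3 (The Old House): author_id=NULL, no match -> kept with NULL
  - book 4 (The Long Road): author_id=4 -> matches Taylor
  - book 5 (Northern Lights): author_id=NULL, no match -> kept with NULL
  - book 6 (Winter Gardens): author_id=5 -> matches Hill
All 6 rows appear; 2 have NULL author.

SQL:
SELECT a.title, b.name AS author
FROM books a
LEFT JOIN authors b ON a.author_id = b.id

Result:
title           | author
----------------+-------
Hollow Hills    | Young 
Falling Leaves  | Scott 
The Old House   | NULL  
The Long Road   | Taylor
Northern Lights | NULL  
Winter Gardens  | Hill  


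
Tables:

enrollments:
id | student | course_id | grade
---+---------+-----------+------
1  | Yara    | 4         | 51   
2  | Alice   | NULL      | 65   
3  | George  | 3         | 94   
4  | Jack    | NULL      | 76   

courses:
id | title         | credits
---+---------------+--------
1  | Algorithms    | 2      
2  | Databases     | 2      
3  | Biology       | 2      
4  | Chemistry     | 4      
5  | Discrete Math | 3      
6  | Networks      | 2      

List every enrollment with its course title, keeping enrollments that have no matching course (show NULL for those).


LEFT JOIN keeps every row from enrollments (the left table); where course_id has no match in courses, the course columns become NULL. Walk through each enrollment:
  - enrollment 1 (Yara): course_id=4 -> matches Chemistry
  - enrollment 2 (Alice): course_id=NULL, no match -> kept with NULL
  - enrollment 3 (George): course_id=3 -> matches Biology
  - enrollment 4 (Jack): course_id=NULL, no match -> kept with NULL
All 4 rows appear; 2 have NULL course.

SQL:
SELECT a.student, b.title AS course
FROM enrollments a
LEFT JOIN courses b ON a.course_id = b.id

Result:
student | course   
--------+----------
Yara    | Chemistry
Alice   | NULL     
George  | Biology  
Jack    | NULL     


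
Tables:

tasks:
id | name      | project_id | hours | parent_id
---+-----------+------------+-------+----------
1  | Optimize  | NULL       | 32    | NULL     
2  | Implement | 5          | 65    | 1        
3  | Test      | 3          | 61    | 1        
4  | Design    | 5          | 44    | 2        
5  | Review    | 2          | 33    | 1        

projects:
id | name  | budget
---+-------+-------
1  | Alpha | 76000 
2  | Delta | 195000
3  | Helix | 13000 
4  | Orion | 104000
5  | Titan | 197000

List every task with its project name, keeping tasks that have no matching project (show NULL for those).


LEFT JOIN keeps every row from tasks (the left table); where project_id has no match in projects, the project columns become NULL. Walk through each task:
  - task 1 (Optimize): project_id=NULL, no match -> kept with NULL
  - task 2 (Implement): project_id=5 -> matches Titan
  - task 3 (Test): project_id=3 -> matches Helix
  - task 4 (Design): project_id=5 -> matches Titan
  - task 5 (Review): project_id=2 -> matches Delta
All 5 rows appear; 1 has NULL project.

SQL:
SELECT a.name, b.name AS project
FROM tasks a
LEFT JOIN projects b ON a.project_id = b.id

Result:
name      | project
----------+--------
Optimize  | NULL   
Implement | Titan  
Test      | Helix  
Design    | Titan  
Review    | Delta  


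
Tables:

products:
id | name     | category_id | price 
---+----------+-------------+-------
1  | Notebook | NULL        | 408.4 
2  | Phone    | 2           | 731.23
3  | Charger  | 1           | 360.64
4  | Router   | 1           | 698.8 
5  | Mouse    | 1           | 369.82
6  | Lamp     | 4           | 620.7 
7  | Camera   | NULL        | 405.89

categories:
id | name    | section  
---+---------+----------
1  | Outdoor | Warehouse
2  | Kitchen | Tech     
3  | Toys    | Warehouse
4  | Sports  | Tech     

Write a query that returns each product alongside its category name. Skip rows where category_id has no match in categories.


INNER JOIN keeps only products rows whose category_id matches an id in categories. Walk through each product:
  - product 1 (Notebook): category_id=NULL, no match -> dropped
  - product 2 (Phone): category_id=2 -> matches Kitchen
  - product 3 (Charger): category_id=1 -> matches Outdoor
  - product 4 (Router): category_id=1 -> matches Outdoor
  - product 5 (Mouse): category_id=1 -> matches Outdoor
  - product 6 (Lamp): category_id=4 -> matches Sports
  - product 7 (Camera): category_id=NULL, no match -> dropped
So 2 of 7 rows are dropped.

SQL:
SELECT a.name, b.name AS category
FROM products a
INNER JOIN categories b ON a.category_id = b.id

Result:
name    | category
--------+---------
Phone   | Kitchen 
Charger | Outdoor 
Router  | Outdoor 
Mouse   | Outdoor 
Lamp    | Sports  


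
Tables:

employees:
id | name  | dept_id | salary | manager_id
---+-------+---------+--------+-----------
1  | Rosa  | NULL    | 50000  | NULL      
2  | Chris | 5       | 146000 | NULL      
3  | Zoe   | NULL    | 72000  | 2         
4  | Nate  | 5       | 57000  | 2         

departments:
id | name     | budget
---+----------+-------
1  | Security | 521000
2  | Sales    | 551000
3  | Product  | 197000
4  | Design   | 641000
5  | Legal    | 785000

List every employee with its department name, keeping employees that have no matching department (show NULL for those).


LEFT JOIN keeps every row from employees (the left table); where dept_id has no match in departments, the department columns become NULL. Walk through each employee:
  - employee 1 (Rosa): dept_id=NULL, no match -> kept with NULL
  - employee 2 (Chris): dept_id=5 -> matches Legal
  - employee 3 (Zoe): dept_id=NULL, no match -> kept with NULL
  - employee 4 (Nate): dept_id=5 -> matches Legal
All 4 rows appear; 2 have NULL department.

SQL:
SELECT a.name, b.name AS department
FROM employees a
LEFT JOIN departments b ON a.dept_id = b.id

Result:
name  | department
------+-----------
Rosa  | NULL      
Chris | Legal     
Zoe   | NULL      
Nate  | Legal     


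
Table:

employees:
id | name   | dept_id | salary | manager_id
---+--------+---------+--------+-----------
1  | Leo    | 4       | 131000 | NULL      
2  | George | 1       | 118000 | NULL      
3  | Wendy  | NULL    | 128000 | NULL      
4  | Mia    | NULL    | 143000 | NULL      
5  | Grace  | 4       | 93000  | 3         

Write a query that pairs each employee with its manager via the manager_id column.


This is a self-join: employees is joined to a second copy of itself, matching each row's manager_id to another row's id. Use LEFT JOIN so rows with manager_id=NULL are kept.
  - employee 1 (Leo): manager_id=NULL -> NULL
  - employee 2 (George): manager_id=NULL -> NULL
  - employee 3 (Wendy): manager_id=NULL -> NULL
  - employee 4 (Mia): manager_id=NULL -> NULL
  - employee 5 (Grace): manager_id=3 -> Wendy

SQL:
SELECT a.name AS item, b.name AS manager
FROM employees a
LEFT JOIN employees b ON a.manager_id = b.id

Result:
item   | manager
-------+--------
Leo    | NULL   
George | NULL   
Wendy  | NULL   
Mia    | NULL   
Grace  | Wendy  


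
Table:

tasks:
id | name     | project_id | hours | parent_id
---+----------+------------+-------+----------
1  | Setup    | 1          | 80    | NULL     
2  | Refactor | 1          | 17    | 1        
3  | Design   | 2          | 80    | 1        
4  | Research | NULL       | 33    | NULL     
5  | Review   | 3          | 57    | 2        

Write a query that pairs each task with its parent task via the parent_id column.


This is a self-join: tasks is joined to a second copy of itself, matching each row's parent_id to another row's id. Use LEFT JOIN so rows with parent_id=NULL are kept.
  - task 1 (Setup): parent_id=NULL -> NULL
  - task 2 (Refactor): parent_id=1 -> Setup
  - task 3 (Design): parent_id=1 -> Setup
  - task 4 (Research): parent_id=NULL -> NULL
  - task 5 (Review): parent_id=2 -> Refactor

SQL:
SELECT a.name AS item, b.name AS parent
FROM tasks a
LEFT JOIN tasks b ON a.parent_id = b.id

Result:
item     | parent  
---------+---------
Setup    | NULL    
Refactor | Setup   
Design   | Setup   
Research | NULL    
Review   | Refactor


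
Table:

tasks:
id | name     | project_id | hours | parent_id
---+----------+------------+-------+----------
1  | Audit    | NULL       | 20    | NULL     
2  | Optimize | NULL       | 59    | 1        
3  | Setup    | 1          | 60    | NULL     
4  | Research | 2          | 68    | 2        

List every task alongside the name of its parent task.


This is a self-join: tasks is joined to a second copy of itself, matching each row's parent_id to another row's id. Use LEFT JOIN so rows with parent_id=NULL are kept.
  - task 1 (Audit): parent_id=NULL -> NULL
  - task 2 (Optimize): parent_id=1 -> Audit
  - task 3 (Setup): parent_id=NULL -> NULL
  - task 4 (Research): parent_id=2 -> Optimize

SQL:
SELECT a.name AS item, b.name AS parent
FROM tasks a
LEFT JOIN tasks b ON a.parent_id = b.id

Result:
item     | parent  
---------+---------
Audit    | NULL    
Optimize | Audit   
Setup    | NULL    
Research | Optimize


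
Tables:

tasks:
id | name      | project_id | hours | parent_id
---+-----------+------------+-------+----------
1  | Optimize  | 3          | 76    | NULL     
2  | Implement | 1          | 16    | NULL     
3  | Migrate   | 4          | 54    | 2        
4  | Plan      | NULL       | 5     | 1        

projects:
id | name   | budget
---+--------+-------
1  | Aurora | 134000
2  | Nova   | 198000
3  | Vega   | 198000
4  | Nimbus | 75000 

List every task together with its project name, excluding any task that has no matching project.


INNER JOIN keeps only tasks rows whose project_id matches an id in projects. Walk through each task:
  - task 1 (Optimize): project_id=3 -> matches Vega
  - task 2 (Implement): project_id=1 -> matches Aurora
  - task 3 (Migrate): project_id=4 -> matches Nimbus
  - task 4 (Plan): project_id=NULL, no match -> dropped
So 1 of 4 rows is dropped.

SQL:
SELECT a.name, b.name AS project
FROM tasks a
INNER JOIN projects b ON a.project_id = b.id

Result:
name      | project
----------+--------
Optimize  | Vega   
Implement | Aurora 
Migrate   | Nimbus 


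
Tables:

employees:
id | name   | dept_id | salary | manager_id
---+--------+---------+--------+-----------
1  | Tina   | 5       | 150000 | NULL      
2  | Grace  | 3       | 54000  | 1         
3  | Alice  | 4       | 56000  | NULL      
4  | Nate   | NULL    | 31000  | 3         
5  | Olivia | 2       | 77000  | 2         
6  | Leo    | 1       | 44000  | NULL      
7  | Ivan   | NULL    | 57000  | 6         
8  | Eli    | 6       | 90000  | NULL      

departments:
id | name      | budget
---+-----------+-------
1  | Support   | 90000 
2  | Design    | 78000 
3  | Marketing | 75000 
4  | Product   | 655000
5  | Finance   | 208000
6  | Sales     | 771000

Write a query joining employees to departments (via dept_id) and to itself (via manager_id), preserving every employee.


Two LEFT JOINs from the same base table employees: one to departments via dept_id, one to employees itself via manager_id. Both are LEFT so every employee is preserved.
Match against departments:
  - employee 1 (Tina): dept_id=5 -> matches Finance
  - employee 2 (Grace): dept_id=3 -> matches Marketing
  - employee 3 (Alice): dept_id=4 -> matches Product
  - employee 4 (Nate): dept_id=NULL, no match -> kept with NULL
  - employee 5 (Olivia): dept_id=2 -> matches Design
  - employee 6 (Leo): dept_id=1 -> matches Support
  - employee 7 (Ivan): dept_id=NULL, no match -> kept with NULL
  - employee 8 (Eli): dept_id=6 -> matches Sales
Match against employees (self):
  - employee 1 (Tina): manager_id=NULL -> NULL
  - employee 2 (Grace): manager_id=1 -> Tina
  - employee 3 (Alice): manager_id=NULL -> NULL
  - employee 4 (Nate): manager_id=3 -> Alice
  - employee 5 (Olivia): manager_id=2 -> Grace
  - employee 6 (Leo): manager_id=NULL -> NULL
  - employee 7 (Ivan): manager_id=6 -> Leo
  - employee 8 (Eli): manager_id=NULL -> NULL

SQL:
SELECT a.name, b.name AS department, c.name AS manager
FROM employees a
LEFT JOIN departments b ON a.dept_id = b.id
LEFT JOIN employees c ON a.manager_id = c.id

Result:
name   | department | manager
-------+------------+--------
Tina   | Finance    | NULL   
Grace  | Marketing  | Tina   
Alice  | Product    | NULL   
Nate   | NULL       | Alice  
Olivia | Design     | Grace  
Leo    | Support    | NULL   
Ivan   | NULL       | Leo    
Eli    | Sales      | NULL   


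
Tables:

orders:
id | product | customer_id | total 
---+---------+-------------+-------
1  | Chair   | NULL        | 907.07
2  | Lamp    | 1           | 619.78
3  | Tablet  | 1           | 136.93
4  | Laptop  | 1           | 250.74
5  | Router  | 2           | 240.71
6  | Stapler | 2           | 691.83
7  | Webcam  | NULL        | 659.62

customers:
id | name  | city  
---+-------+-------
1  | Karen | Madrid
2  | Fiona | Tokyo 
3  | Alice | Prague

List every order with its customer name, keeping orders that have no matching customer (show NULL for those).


LEFT JOIN keeps every row from orders (the left table); where customer_id has no match in customers, the customer columns become NULL. Walk through each order:
  - order 1 (Chair): customer_id=NULL, no match -> kept with NULL
  - order 2 (Lamp): customer_id=1 -> matches Karen
  - order 3 (Tablet): customer_id=1 -> matches Karen
  - order 4 (Laptop): customer_id=1 -> matches Karen
  - order 5 (Router): customer_id=2 -> matches Fiona
  - order 6 (Stapler): customer_id=2 -> matches Fiona
  - order 7 (Webcam): customer_id=NULL, no match -> kept with NULL
All 7 rows appear; 2 have NULL customer.

SQL:
SELECT a.product, b.name AS customer
FROM orders a
LEFT JOIN customers b ON a.customer_id = b.id

Result:
product | customer
--------+---------
Chair   | NULL    
Lamp    | Karen   
Tablet  | Karen   
Laptop  | Karen   
Router  | Fiona   
Stapler | Fiona   
Webcam  | NULL    


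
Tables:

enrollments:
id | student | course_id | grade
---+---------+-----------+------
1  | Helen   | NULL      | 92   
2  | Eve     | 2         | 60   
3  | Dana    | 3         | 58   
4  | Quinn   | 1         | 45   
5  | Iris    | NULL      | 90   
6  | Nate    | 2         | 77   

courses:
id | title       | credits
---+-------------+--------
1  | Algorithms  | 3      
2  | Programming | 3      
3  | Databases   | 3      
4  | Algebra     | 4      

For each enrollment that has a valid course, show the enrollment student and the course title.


INNER JOIN keeps only enrollments rows whose course_id matches an id in courses. Walk through each enrollment:
  - enrollment 1 (Helen): course_id=NULL, no match -> dropped
  - enrollment 2 (Eve): course_id=2 -> matches Programming
  - enrollment 3 (Dana): course_id=3 -> matches Databases
  - enrollment 4 (Quinn): course_id=1 -> matches Algorithms
  - enrollment 5 (Iris): course_id=NULL, no match -> dropped
  - enrollment 6 (Nate): course_id=2 -> matches Programming
So 2 of 6 rows are dropped.

SQL:
SELECT a.student, b.title AS course
FROM enrollments a
INNER JOIN courses b ON a.course_id = b.id

Result:
student | course     
--------+------------
Eve     | Programming
Dana    | Databases  
Quinn   | Algorithms 
Nate    | Programming


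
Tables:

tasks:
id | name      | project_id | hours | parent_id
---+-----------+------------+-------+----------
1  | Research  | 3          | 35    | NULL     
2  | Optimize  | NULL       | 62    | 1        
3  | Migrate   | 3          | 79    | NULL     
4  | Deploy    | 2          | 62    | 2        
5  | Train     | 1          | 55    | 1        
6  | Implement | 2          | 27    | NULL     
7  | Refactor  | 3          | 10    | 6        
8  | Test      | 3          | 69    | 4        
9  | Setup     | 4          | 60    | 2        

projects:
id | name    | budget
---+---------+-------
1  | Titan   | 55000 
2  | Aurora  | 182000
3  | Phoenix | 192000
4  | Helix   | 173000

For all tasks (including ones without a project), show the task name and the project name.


LEFT JOIN keeps every row from tasks (the left table); where project_id has no match in projects, the project columns become NULL. Walk through each task:
  - task 1 (Research): project_id=3 -> matches Phoenix
  - task 2 (Optimize): project_id=NULL, no match -> kept with NULL
  - task 3 (Migrate): project_id=3 -> matches Phoenix
  - task 4 (Deploy): project_id=2 -> matches Aurora
  - task 5 (Train): project_id=1 -> matches Titan
  - task 6 (Implement): project_id=2 -> matches Aurora
  - task 7 (Refactor): project_id=3 -> matches Phoenix
  - task 8 (Test): project_id=3 -> matches Phoenix
  - task 9 (Setup): project_id=4 -> matches Helix
All 9 rows appear; 1 has NULL project.

SQL:
SELECT a.name, b.name AS project
FROM tasks a
LEFT JOIN projects b ON a.project_id = b.id

Result:
name      | project
----------+--------
Research  | Phoenix
Optimize  | NULL   
Migrate   | Phoenix
Deploy    | Aurora 
Train     | Titan  
Implement | Aurora 
Refactor  | Phoenix
Test      | Phoenix
Setup     | Helix  


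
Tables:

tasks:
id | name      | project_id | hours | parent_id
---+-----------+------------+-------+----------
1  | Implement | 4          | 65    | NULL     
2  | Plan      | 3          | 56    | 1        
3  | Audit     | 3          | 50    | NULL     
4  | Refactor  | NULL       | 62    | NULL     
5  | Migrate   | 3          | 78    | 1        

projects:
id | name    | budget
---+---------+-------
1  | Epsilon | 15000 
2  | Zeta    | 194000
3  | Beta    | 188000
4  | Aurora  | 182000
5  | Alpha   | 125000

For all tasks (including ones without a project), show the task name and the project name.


LEFT JOIN keeps every row from tasks (the left table); where project_id has no match in projects, the project columns become NULL. Walk through each task:
  - task 1 (Implement): project_id=4 -> matches Aurora
  - task 2 (Plan): project_id=3 -> matches Beta
  - task 3 (Audit): project_id=3 -> matches Beta
  - task 4 (Refactor): project_id=NULL, no match -> kept with NULL
  - task 5 (Migrate): project_id=3 -> matches Beta
All 5 rows appear; 1 has NULL project.

SQL:
SELECT a.name, b.name AS project
FROM tasks a
LEFT JOIN projects b ON a.project_id = b.id

Result:
name      | project
----------+--------
Implement | Aurora 
Plan      | Beta   
Audit     | Beta   
Refactor  | NULL   
Migrate   | Beta   


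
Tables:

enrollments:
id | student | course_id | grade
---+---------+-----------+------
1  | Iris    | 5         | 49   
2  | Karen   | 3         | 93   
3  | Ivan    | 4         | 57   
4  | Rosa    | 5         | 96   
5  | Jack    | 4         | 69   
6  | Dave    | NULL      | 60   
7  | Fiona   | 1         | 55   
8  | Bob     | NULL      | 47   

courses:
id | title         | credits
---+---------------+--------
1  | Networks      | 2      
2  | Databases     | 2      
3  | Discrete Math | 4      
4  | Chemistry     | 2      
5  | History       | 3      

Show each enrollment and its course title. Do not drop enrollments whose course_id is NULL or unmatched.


LEFT JOIN keeps every row from enrollments (the left table); where course_id has no match in courses, the course columns become NULL. Walk through each enrollment:
  - enrollment 1 (Iris): course_id=5 -> matches History
  - enrollment 2 (Karen): course_id=3 -> matches Discrete Math
  - enrollment 3 (Ivan): course_id=4 -> matches Chemistry
  - enrollment 4 (Rosa): course_id=5 -> matches History
  - enrollment 5 (Jack): course_id=4 -> matches Chemistry
  - enrollment 6 (Dave): course_id=NULL, no match -> kept with NULL
  - enrollment 7 (Fiona): course_id=1 -> matches Networks
  - enrollment 8 (Bob): course_id=NULL, no match -> kept with NULL
All 8 rows appear; 2 have NULL course.

SQL:
SELECT a.student, b.title AS course
FROM enrollments a
LEFT JOIN courses b ON a.course_id = b.id

Result:
student | course       
--------+--------------
Iris    | History      
Karen   | Discrete Math
Ivan    | Chemistry    
Rosa    | History      
Jack    | Chemistry    
Dave    | NULL         
Fiona   | Networks     
Bob     | NULL         


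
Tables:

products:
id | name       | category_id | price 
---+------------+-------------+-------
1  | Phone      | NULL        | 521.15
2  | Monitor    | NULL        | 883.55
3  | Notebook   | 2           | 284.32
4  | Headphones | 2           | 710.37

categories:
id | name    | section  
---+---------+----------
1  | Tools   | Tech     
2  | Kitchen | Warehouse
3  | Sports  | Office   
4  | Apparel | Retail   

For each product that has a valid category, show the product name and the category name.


INNER JOIN keeps only products rows whose category_id matches an id in categories. Walk through each product:
  - product 1 (Phone): category_id=NULL, no match -> dropped
  - product 2 (Monitor): category_id=NULL, no match -> dropped
  - product 3 (Notebook): category_id=2 -> matches Kitchen
  - product 4 (Headphones): category_id=2 -> matches Kitchen
So 2 of 4 rows are dropped.

SQL:
SELECT a.name, b.name AS category
FROM products a
INNER JOIN categories b ON a.category_id = b.id

Result:
name       | category
-----------+---------
Notebook   | Kitchen 
Headphones | Kitchen 


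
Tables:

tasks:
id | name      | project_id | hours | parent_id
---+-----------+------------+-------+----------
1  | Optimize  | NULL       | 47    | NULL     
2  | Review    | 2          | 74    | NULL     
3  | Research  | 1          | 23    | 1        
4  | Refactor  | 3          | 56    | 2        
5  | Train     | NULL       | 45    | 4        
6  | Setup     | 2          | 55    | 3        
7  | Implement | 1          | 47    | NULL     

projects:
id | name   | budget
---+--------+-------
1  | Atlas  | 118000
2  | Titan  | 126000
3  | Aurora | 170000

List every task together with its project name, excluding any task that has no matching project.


INNER JOIN keeps only tasks rows whose project_id matches an id in projects. Walk through each task:
  - task 1 (Optimize): project_id=NULL, no match -> dropped
  - task 2 (Review): project_id=2 -> matches Titan
  - task 3 (Research): project_id=1 -> matches Atlas
  - task 4 (Refactor): project_id=3 -> matches Aurora
  - task 5 (Train): project_id=NULL, no match -> dropped
  - task 6 (Setup): project_id=2 -> matches Titan
  - task 7 (Implement): project_id=1 -> matches Atlas
So 2 of 7 rows are dropped.

SQL:
SELECT a.name, b.name AS project
FROM tasks a
INNER JOIN projects b ON a.project_id = b.id

Result:
name      | project
----------+--------
Review    | Titan  
Research  | Atlas  
Refactor  | Aurora 
Setup     | Titan  
Implement | Atlas  


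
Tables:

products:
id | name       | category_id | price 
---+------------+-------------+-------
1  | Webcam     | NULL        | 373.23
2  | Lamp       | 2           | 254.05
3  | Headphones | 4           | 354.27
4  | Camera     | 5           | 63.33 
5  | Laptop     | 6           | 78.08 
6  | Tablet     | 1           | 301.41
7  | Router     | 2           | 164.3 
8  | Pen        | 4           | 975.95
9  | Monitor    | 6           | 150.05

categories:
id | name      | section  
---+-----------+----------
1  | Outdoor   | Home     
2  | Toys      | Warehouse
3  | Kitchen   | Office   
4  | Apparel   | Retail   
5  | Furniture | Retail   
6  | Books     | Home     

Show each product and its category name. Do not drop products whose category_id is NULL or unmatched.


LEFT JOIN keeps every row from products (the left table); where category_id has no match in categories, the category columns become NULL. Walk through each product:
  - product 1 (Webcam): category_id=NULL, no match -> kept with NULL
  - product 2 (Lamp): category_id=2 -> matches Toys
  - product 3 (Headphones): category_id=4 -> matches Apparel
  - product 4 (Camera): category_id=5 -> matches Furniture
  - product 5 (Laptop): category_id=6 -> matches Books
  - product 6 (Tablet): category_id=1 -> matches Outdoor
  - product 7 (Router): category_id=2 -> matches Toys
  - product 8 (Pen): category_id=4 -> matches Apparel
  - product 9 (Monitor): category_id=6 -> matches Books
All 9 rows appear; 1 has NULL category.

SQL:
SELECT a.name, b.name AS category
FROM products a
LEFT JOIN categories b ON a.category_id = b.id

Result:
name       | category 
-----------+----------
Webcam     | NULL     
Lamp       | Toys     
Headphones | Apparel  
Camera     | Furniture
Laptop     | Books    
Tablet     | Outdoor  
Router     | Toys     
Pen        | Apparel  
Monitor    | Books    


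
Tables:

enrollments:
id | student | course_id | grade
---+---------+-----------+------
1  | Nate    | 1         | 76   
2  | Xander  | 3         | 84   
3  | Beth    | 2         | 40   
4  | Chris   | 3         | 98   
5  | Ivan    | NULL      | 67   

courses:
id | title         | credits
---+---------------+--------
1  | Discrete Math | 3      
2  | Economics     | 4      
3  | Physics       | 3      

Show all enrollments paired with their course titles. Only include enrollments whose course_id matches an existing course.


INNER JOIN keeps only enrollments rows whose course_id matches an id in courses. Walk through each enrollment:
  - enrollment 1 (Nate): course_id=1 -> matches Discrete Math
  - enrollment 2 (Xander): course_id=3 -> matches Physics
  - enrollment 3 (Beth): course_id=2 -> matches Economics
  - enrollment 4 (Chris): course_id=3 -> matches Physics
  - enrollment 5 (Ivan): course_id=NULL, no match -> dropped
So 1 of 5 rows is dropped.

SQL:
SELECT a.student, b.title AS course
FROM enrollments a
INNER JOIN courses b ON a.course_id = b.id

Result:
student | course       
--------+--------------
Nate    | Discrete Math
Xander  | Physics      
Beth    | Economics    
Chris   | Physics      


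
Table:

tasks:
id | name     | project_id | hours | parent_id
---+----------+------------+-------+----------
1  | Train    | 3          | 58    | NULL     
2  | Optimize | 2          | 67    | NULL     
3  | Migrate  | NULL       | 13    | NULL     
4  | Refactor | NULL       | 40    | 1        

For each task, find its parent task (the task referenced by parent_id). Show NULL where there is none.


This is a self-join: tasks is joined to a second copy of itself, matching each row's parent_id to another row's id. Use LEFT JOIN so rows with parent_id=NULL are kept.
  - task 1 (Train): parent_id=NULL -> NULL
  - task 2 (Optimize): parent_id=NULL -> NULL
  - task 3 (Migrate): parent_id=NULL -> NULL
  - task 4 (Refactor): parent_id=1 -> Train

SQL:
SELECT a.name AS item, b.name AS parent
FROM tasks a
LEFT JOIN tasks b ON a.parent_id = b.id

Result:
item     | parent
---------+-------
Train    | NULL  
Optimize | NULL  
Migrate  | NULL  
Refactor | Train 
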